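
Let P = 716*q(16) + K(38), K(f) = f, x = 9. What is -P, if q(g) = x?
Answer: -6482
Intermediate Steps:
q(g) = 9
P = 6482 (P = 716*9 + 38 = 6444 + 38 = 6482)
-P = -1*6482 = -6482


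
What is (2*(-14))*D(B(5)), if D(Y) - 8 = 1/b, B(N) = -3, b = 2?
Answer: -238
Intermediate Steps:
D(Y) = 17/2 (D(Y) = 8 + 1/2 = 8 + ½ = 17/2)
(2*(-14))*D(B(5)) = (2*(-14))*(17/2) = -28*17/2 = -238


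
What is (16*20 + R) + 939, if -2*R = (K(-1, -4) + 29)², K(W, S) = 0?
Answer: 1677/2 ≈ 838.50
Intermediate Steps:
R = -841/2 (R = -(0 + 29)²/2 = -½*29² = -½*841 = -841/2 ≈ -420.50)
(16*20 + R) + 939 = (16*20 - 841/2) + 939 = (320 - 841/2) + 939 = -201/2 + 939 = 1677/2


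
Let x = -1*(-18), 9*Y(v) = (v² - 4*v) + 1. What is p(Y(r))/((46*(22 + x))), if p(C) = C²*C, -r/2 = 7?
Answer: 704099/58320 ≈ 12.073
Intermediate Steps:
r = -14 (r = -2*7 = -14)
Y(v) = ⅑ - 4*v/9 + v²/9 (Y(v) = ((v² - 4*v) + 1)/9 = (1 + v² - 4*v)/9 = ⅑ - 4*v/9 + v²/9)
x = 18
p(C) = C³
p(Y(r))/((46*(22 + x))) = (⅑ - 4/9*(-14) + (⅑)*(-14)²)³/((46*(22 + 18))) = (⅑ + 56/9 + (⅑)*196)³/((46*40)) = (⅑ + 56/9 + 196/9)³/1840 = (253/9)³*(1/1840) = (16194277/729)*(1/1840) = 704099/58320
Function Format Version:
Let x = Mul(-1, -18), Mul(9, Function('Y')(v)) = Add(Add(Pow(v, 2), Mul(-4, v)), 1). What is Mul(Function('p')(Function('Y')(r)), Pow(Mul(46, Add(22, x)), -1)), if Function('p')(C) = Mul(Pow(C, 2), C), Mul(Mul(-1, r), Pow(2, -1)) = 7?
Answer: Rational(704099, 58320) ≈ 12.073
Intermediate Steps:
r = -14 (r = Mul(-2, 7) = -14)
Function('Y')(v) = Add(Rational(1, 9), Mul(Rational(-4, 9), v), Mul(Rational(1, 9), Pow(v, 2))) (Function('Y')(v) = Mul(Rational(1, 9), Add(Add(Pow(v, 2), Mul(-4, v)), 1)) = Mul(Rational(1, 9), Add(1, Pow(v, 2), Mul(-4, v))) = Add(Rational(1, 9), Mul(Rational(-4, 9), v), Mul(Rational(1, 9), Pow(v, 2))))
x = 18
Function('p')(C) = Pow(C, 3)
Mul(Function('p')(Function('Y')(r)), Pow(Mul(46, Add(22, x)), -1)) = Mul(Pow(Add(Rational(1, 9), Mul(Rational(-4, 9), -14), Mul(Rational(1, 9), Pow(-14, 2))), 3), Pow(Mul(46, Add(22, 18)), -1)) = Mul(Pow(Add(Rational(1, 9), Rational(56, 9), Mul(Rational(1, 9), 196)), 3), Pow(Mul(46, 40), -1)) = Mul(Pow(Add(Rational(1, 9), Rational(56, 9), Rational(196, 9)), 3), Pow(1840, -1)) = Mul(Pow(Rational(253, 9), 3), Rational(1, 1840)) = Mul(Rational(16194277, 729), Rational(1, 1840)) = Rational(704099, 58320)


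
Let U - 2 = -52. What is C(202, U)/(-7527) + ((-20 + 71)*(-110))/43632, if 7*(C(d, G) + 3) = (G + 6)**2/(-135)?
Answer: -56546789/442101240 ≈ -0.12790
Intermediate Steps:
U = -50 (U = 2 - 52 = -50)
C(d, G) = -3 - (6 + G)**2/945 (C(d, G) = -3 + ((G + 6)**2/(-135))/7 = -3 + ((6 + G)**2*(-1/135))/7 = -3 + (-(6 + G)**2/135)/7 = -3 - (6 + G)**2/945)
C(202, U)/(-7527) + ((-20 + 71)*(-110))/43632 = (-3 - (6 - 50)**2/945)/(-7527) + ((-20 + 71)*(-110))/43632 = (-3 - 1/945*(-44)**2)*(-1/7527) + (51*(-110))*(1/43632) = (-3 - 1/945*1936)*(-1/7527) - 5610*1/43632 = (-3 - 1936/945)*(-1/7527) - 935/7272 = -4771/945*(-1/7527) - 935/7272 = 367/547155 - 935/7272 = -56546789/442101240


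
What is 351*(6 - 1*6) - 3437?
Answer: -3437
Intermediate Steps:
351*(6 - 1*6) - 3437 = 351*(6 - 6) - 3437 = 351*0 - 3437 = 0 - 3437 = -3437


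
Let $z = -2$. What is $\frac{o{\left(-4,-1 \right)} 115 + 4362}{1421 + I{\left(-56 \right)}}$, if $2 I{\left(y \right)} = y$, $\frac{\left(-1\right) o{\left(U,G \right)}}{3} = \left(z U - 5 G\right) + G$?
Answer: $\frac{222}{1393} \approx 0.15937$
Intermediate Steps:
$o{\left(U,G \right)} = 6 U + 12 G$ ($o{\left(U,G \right)} = - 3 \left(\left(- 2 U - 5 G\right) + G\right) = - 3 \left(\left(- 5 G - 2 U\right) + G\right) = - 3 \left(- 4 G - 2 U\right) = 6 U + 12 G$)
$I{\left(y \right)} = \frac{y}{2}$
$\frac{o{\left(-4,-1 \right)} 115 + 4362}{1421 + I{\left(-56 \right)}} = \frac{\left(6 \left(-4\right) + 12 \left(-1\right)\right) 115 + 4362}{1421 + \frac{1}{2} \left(-56\right)} = \frac{\left(-24 - 12\right) 115 + 4362}{1421 - 28} = \frac{\left(-36\right) 115 + 4362}{1393} = \left(-4140 + 4362\right) \frac{1}{1393} = 222 \cdot \frac{1}{1393} = \frac{222}{1393}$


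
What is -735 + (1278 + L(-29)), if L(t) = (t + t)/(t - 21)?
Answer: 13604/25 ≈ 544.16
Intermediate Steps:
L(t) = 2*t/(-21 + t) (L(t) = (2*t)/(-21 + t) = 2*t/(-21 + t))
-735 + (1278 + L(-29)) = -735 + (1278 + 2*(-29)/(-21 - 29)) = -735 + (1278 + 2*(-29)/(-50)) = -735 + (1278 + 2*(-29)*(-1/50)) = -735 + (1278 + 29/25) = -735 + 31979/25 = 13604/25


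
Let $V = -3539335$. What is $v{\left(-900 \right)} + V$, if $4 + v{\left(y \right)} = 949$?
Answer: $-3538390$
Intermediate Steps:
$v{\left(y \right)} = 945$ ($v{\left(y \right)} = -4 + 949 = 945$)
$v{\left(-900 \right)} + V = 945 - 3539335 = -3538390$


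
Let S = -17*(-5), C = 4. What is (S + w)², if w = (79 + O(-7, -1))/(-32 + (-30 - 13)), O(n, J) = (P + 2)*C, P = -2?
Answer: 39639616/5625 ≈ 7047.0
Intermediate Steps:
S = 85
O(n, J) = 0 (O(n, J) = (-2 + 2)*4 = 0*4 = 0)
w = -79/75 (w = (79 + 0)/(-32 + (-30 - 13)) = 79/(-32 - 43) = 79/(-75) = 79*(-1/75) = -79/75 ≈ -1.0533)
(S + w)² = (85 - 79/75)² = (6296/75)² = 39639616/5625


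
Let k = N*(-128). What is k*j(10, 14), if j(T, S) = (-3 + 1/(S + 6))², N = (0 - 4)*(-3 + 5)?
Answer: 222784/25 ≈ 8911.4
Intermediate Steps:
N = -8 (N = -4*2 = -8)
j(T, S) = (-3 + 1/(6 + S))²
k = 1024 (k = -8*(-128) = 1024)
k*j(10, 14) = 1024*((17 + 3*14)²/(6 + 14)²) = 1024*((17 + 42)²/20²) = 1024*((1/400)*59²) = 1024*((1/400)*3481) = 1024*(3481/400) = 222784/25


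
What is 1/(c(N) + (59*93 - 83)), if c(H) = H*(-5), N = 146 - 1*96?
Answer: 1/5154 ≈ 0.00019402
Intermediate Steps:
N = 50 (N = 146 - 96 = 50)
c(H) = -5*H
1/(c(N) + (59*93 - 83)) = 1/(-5*50 + (59*93 - 83)) = 1/(-250 + (5487 - 83)) = 1/(-250 + 5404) = 1/5154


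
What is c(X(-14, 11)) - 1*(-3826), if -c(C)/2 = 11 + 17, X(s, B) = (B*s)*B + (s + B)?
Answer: 3770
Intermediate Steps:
X(s, B) = B + s + s*B² (X(s, B) = s*B² + (B + s) = B + s + s*B²)
c(C) = -56 (c(C) = -2*(11 + 17) = -2*28 = -56)
c(X(-14, 11)) - 1*(-3826) = -56 - 1*(-3826) = -56 + 3826 = 3770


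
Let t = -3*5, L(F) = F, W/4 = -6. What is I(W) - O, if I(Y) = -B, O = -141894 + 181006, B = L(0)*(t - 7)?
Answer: -39112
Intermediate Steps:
W = -24 (W = 4*(-6) = -24)
t = -15
B = 0 (B = 0*(-15 - 7) = 0*(-22) = 0)
O = 39112
I(Y) = 0 (I(Y) = -1*0 = 0)
I(W) - O = 0 - 1*39112 = 0 - 39112 = -39112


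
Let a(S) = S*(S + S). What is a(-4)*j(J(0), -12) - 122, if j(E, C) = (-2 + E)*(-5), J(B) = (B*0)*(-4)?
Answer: 198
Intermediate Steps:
a(S) = 2*S**2 (a(S) = S*(2*S) = 2*S**2)
J(B) = 0 (J(B) = 0*(-4) = 0)
j(E, C) = 10 - 5*E
a(-4)*j(J(0), -12) - 122 = (2*(-4)**2)*(10 - 5*0) - 122 = (2*16)*(10 + 0) - 122 = 32*10 - 122 = 320 - 122 = 198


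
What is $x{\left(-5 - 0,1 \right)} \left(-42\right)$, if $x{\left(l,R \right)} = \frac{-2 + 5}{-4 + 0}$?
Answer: $\frac{63}{2} \approx 31.5$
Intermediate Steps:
$x{\left(l,R \right)} = - \frac{3}{4}$ ($x{\left(l,R \right)} = \frac{3}{-4} = 3 \left(- \frac{1}{4}\right) = - \frac{3}{4}$)
$x{\left(-5 - 0,1 \right)} \left(-42\right) = \left(- \frac{3}{4}\right) \left(-42\right) = \frac{63}{2}$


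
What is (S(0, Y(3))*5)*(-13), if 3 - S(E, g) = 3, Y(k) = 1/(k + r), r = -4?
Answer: 0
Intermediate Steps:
Y(k) = 1/(-4 + k) (Y(k) = 1/(k - 4) = 1/(-4 + k))
S(E, g) = 0 (S(E, g) = 3 - 1*3 = 3 - 3 = 0)
(S(0, Y(3))*5)*(-13) = (0*5)*(-13) = 0*(-13) = 0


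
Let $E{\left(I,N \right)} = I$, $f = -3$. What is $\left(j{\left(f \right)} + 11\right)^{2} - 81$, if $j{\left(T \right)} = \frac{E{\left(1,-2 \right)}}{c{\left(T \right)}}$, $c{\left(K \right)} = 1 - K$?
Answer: $\frac{729}{16} \approx 45.563$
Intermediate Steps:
$j{\left(T \right)} = \frac{1}{1 - T}$ ($j{\left(T \right)} = 1 \frac{1}{1 - T} = \frac{1}{1 - T}$)
$\left(j{\left(f \right)} + 11\right)^{2} - 81 = \left(- \frac{1}{-1 - 3} + 11\right)^{2} - 81 = \left(- \frac{1}{-4} + 11\right)^{2} - 81 = \left(\left(-1\right) \left(- \frac{1}{4}\right) + 11\right)^{2} - 81 = \left(\frac{1}{4} + 11\right)^{2} - 81 = \left(\frac{45}{4}\right)^{2} - 81 = \frac{2025}{16} - 81 = \frac{729}{16}$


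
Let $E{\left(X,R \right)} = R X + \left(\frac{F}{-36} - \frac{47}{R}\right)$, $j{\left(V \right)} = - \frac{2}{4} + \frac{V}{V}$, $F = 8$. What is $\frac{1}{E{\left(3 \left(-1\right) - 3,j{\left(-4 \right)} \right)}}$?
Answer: $- \frac{9}{875} \approx -0.010286$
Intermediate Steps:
$j{\left(V \right)} = \frac{1}{2}$ ($j{\left(V \right)} = \left(-2\right) \frac{1}{4} + 1 = - \frac{1}{2} + 1 = \frac{1}{2}$)
$E{\left(X,R \right)} = - \frac{2}{9} - \frac{47}{R} + R X$ ($E{\left(X,R \right)} = R X + \left(\frac{8}{-36} - \frac{47}{R}\right) = R X + \left(8 \left(- \frac{1}{36}\right) - \frac{47}{R}\right) = R X - \left(\frac{2}{9} + \frac{47}{R}\right) = - \frac{2}{9} - \frac{47}{R} + R X$)
$\frac{1}{E{\left(3 \left(-1\right) - 3,j{\left(-4 \right)} \right)}} = \frac{1}{- \frac{2}{9} - 47 \frac{1}{\frac{1}{2}} + \frac{3 \left(-1\right) - 3}{2}} = \frac{1}{- \frac{2}{9} - 94 + \frac{-3 - 3}{2}} = \frac{1}{- \frac{2}{9} - 94 + \frac{1}{2} \left(-6\right)} = \frac{1}{- \frac{2}{9} - 94 - 3} = \frac{1}{- \frac{875}{9}} = - \frac{9}{875}$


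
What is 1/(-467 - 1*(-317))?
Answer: -1/150 ≈ -0.0066667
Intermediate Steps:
1/(-467 - 1*(-317)) = 1/(-467 + 317) = 1/(-150) = -1/150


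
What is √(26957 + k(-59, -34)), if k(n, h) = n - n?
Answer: √26957 ≈ 164.19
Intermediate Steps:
k(n, h) = 0
√(26957 + k(-59, -34)) = √(26957 + 0) = √26957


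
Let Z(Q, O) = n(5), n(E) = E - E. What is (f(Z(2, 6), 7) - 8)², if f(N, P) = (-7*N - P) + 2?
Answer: 169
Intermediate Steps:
n(E) = 0
Z(Q, O) = 0
f(N, P) = 2 - P - 7*N (f(N, P) = (-P - 7*N) + 2 = 2 - P - 7*N)
(f(Z(2, 6), 7) - 8)² = ((2 - 1*7 - 7*0) - 8)² = ((2 - 7 + 0) - 8)² = (-5 - 8)² = (-13)² = 169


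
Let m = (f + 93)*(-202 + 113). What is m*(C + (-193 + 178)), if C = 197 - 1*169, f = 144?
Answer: -274209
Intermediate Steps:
m = -21093 (m = (144 + 93)*(-202 + 113) = 237*(-89) = -21093)
C = 28 (C = 197 - 169 = 28)
m*(C + (-193 + 178)) = -21093*(28 + (-193 + 178)) = -21093*(28 - 15) = -21093*13 = -274209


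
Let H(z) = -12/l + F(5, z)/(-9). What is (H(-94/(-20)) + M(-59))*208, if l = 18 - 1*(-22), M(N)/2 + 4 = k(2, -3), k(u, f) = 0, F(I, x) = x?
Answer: -82576/45 ≈ -1835.0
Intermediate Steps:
M(N) = -8 (M(N) = -8 + 2*0 = -8 + 0 = -8)
l = 40 (l = 18 + 22 = 40)
H(z) = -3/10 - z/9 (H(z) = -12/40 + z/(-9) = -12*1/40 + z*(-⅑) = -3/10 - z/9)
(H(-94/(-20)) + M(-59))*208 = ((-3/10 - (-94)/(9*(-20))) - 8)*208 = ((-3/10 - (-94)*(-1)/(9*20)) - 8)*208 = ((-3/10 - ⅑*47/10) - 8)*208 = ((-3/10 - 47/90) - 8)*208 = (-37/45 - 8)*208 = -397/45*208 = -82576/45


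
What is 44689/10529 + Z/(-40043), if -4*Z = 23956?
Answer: 1852539808/421612747 ≈ 4.3939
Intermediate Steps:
Z = -5989 (Z = -¼*23956 = -5989)
44689/10529 + Z/(-40043) = 44689/10529 - 5989/(-40043) = 44689*(1/10529) - 5989*(-1/40043) = 44689/10529 + 5989/40043 = 1852539808/421612747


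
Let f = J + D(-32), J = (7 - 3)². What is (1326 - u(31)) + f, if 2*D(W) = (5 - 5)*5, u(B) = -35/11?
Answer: 14797/11 ≈ 1345.2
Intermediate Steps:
u(B) = -35/11 (u(B) = -35*1/11 = -35/11)
D(W) = 0 (D(W) = ((5 - 5)*5)/2 = (0*5)/2 = (½)*0 = 0)
J = 16 (J = 4² = 16)
f = 16 (f = 16 + 0 = 16)
(1326 - u(31)) + f = (1326 - 1*(-35/11)) + 16 = (1326 + 35/11) + 16 = 14621/11 + 16 = 14797/11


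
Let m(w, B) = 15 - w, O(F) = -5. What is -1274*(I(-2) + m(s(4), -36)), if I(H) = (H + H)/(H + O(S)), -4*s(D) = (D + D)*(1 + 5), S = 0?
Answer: -35126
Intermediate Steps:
s(D) = -3*D (s(D) = -(D + D)*(1 + 5)/4 = -2*D*6/4 = -3*D)
I(H) = 2*H/(-5 + H) (I(H) = (H + H)/(H - 5) = (2*H)/(-5 + H) = 2*H/(-5 + H))
-1274*(I(-2) + m(s(4), -36)) = -1274*(2*(-2)/(-5 - 2) + (15 - (-3)*4)) = -1274*(2*(-2)/(-7) + (15 - 1*(-12))) = -1274*(2*(-2)*(-⅐) + (15 + 12)) = -1274*(4/7 + 27) = -1274*193/7 = -35126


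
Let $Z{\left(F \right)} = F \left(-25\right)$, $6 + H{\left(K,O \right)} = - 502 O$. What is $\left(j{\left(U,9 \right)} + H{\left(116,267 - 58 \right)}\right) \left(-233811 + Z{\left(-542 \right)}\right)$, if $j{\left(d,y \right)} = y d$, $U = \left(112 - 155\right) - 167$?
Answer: $23526958454$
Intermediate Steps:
$U = -210$ ($U = -43 - 167 = -210$)
$H{\left(K,O \right)} = -6 - 502 O$
$Z{\left(F \right)} = - 25 F$
$j{\left(d,y \right)} = d y$
$\left(j{\left(U,9 \right)} + H{\left(116,267 - 58 \right)}\right) \left(-233811 + Z{\left(-542 \right)}\right) = \left(\left(-210\right) 9 - \left(6 + 502 \left(267 - 58\right)\right)\right) \left(-233811 - -13550\right) = \left(-1890 - 104924\right) \left(-233811 + 13550\right) = \left(-1890 - 104924\right) \left(-220261\right) = \left(-106814\right) \left(-220261\right) = 23526958454$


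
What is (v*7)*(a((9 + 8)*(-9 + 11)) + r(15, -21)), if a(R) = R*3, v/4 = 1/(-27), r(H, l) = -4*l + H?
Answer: -1876/9 ≈ -208.44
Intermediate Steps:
r(H, l) = H - 4*l
v = -4/27 (v = 4/(-27) = 4*(-1/27) = -4/27 ≈ -0.14815)
a(R) = 3*R
(v*7)*(a((9 + 8)*(-9 + 11)) + r(15, -21)) = (-4/27*7)*(3*((9 + 8)*(-9 + 11)) + (15 - 4*(-21))) = -28*(3*(17*2) + (15 + 84))/27 = -28*(3*34 + 99)/27 = -28*(102 + 99)/27 = -28/27*201 = -1876/9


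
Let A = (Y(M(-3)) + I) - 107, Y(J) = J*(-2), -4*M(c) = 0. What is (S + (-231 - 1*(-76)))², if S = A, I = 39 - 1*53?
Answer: 76176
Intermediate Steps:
I = -14 (I = 39 - 53 = -14)
M(c) = 0 (M(c) = -¼*0 = 0)
Y(J) = -2*J
A = -121 (A = (-2*0 - 14) - 107 = (0 - 14) - 107 = -14 - 107 = -121)
S = -121
(S + (-231 - 1*(-76)))² = (-121 + (-231 - 1*(-76)))² = (-121 + (-231 + 76))² = (-121 - 155)² = (-276)² = 76176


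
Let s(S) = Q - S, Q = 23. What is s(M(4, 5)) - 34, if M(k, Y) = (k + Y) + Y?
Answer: -25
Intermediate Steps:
M(k, Y) = k + 2*Y (M(k, Y) = (Y + k) + Y = k + 2*Y)
s(S) = 23 - S
s(M(4, 5)) - 34 = (23 - (4 + 2*5)) - 34 = (23 - (4 + 10)) - 34 = (23 - 1*14) - 34 = (23 - 14) - 34 = 9 - 34 = -25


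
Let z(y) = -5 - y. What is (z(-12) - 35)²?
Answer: 784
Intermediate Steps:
(z(-12) - 35)² = ((-5 - 1*(-12)) - 35)² = ((-5 + 12) - 35)² = (7 - 35)² = (-28)² = 784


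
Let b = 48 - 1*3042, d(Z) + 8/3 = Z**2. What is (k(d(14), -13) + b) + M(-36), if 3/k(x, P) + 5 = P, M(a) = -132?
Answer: -18757/6 ≈ -3126.2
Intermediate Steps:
d(Z) = -8/3 + Z**2
k(x, P) = 3/(-5 + P)
b = -2994 (b = 48 - 3042 = -2994)
(k(d(14), -13) + b) + M(-36) = (3/(-5 - 13) - 2994) - 132 = (3/(-18) - 2994) - 132 = (3*(-1/18) - 2994) - 132 = (-1/6 - 2994) - 132 = -17965/6 - 132 = -18757/6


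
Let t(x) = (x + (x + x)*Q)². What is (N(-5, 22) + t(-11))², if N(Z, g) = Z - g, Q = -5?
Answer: 95531076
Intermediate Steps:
t(x) = 81*x² (t(x) = (x + (x + x)*(-5))² = (x + (2*x)*(-5))² = (x - 10*x)² = (-9*x)² = 81*x²)
(N(-5, 22) + t(-11))² = ((-5 - 1*22) + 81*(-11)²)² = ((-5 - 22) + 81*121)² = (-27 + 9801)² = 9774² = 95531076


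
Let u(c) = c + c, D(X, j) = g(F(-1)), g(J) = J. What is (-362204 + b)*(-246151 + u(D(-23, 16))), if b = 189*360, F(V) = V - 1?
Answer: 72409939420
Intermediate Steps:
F(V) = -1 + V
D(X, j) = -2 (D(X, j) = -1 - 1 = -2)
b = 68040
u(c) = 2*c
(-362204 + b)*(-246151 + u(D(-23, 16))) = (-362204 + 68040)*(-246151 + 2*(-2)) = -294164*(-246151 - 4) = -294164*(-246155) = 72409939420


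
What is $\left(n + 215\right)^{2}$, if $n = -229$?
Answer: $196$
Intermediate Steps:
$\left(n + 215\right)^{2} = \left(-229 + 215\right)^{2} = \left(-14\right)^{2} = 196$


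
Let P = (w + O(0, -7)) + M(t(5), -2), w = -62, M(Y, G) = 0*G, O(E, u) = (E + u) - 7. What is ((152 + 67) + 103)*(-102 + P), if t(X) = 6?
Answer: -57316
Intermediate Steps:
O(E, u) = -7 + E + u
M(Y, G) = 0
P = -76 (P = (-62 + (-7 + 0 - 7)) + 0 = (-62 - 14) + 0 = -76 + 0 = -76)
((152 + 67) + 103)*(-102 + P) = ((152 + 67) + 103)*(-102 - 76) = (219 + 103)*(-178) = 322*(-178) = -57316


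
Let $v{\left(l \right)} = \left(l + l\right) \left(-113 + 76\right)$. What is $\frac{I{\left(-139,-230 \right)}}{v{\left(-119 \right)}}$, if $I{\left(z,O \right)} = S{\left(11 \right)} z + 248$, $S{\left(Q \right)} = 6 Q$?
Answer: $- \frac{4463}{4403} \approx -1.0136$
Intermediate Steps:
$I{\left(z,O \right)} = 248 + 66 z$ ($I{\left(z,O \right)} = 6 \cdot 11 z + 248 = 66 z + 248 = 248 + 66 z$)
$v{\left(l \right)} = - 74 l$ ($v{\left(l \right)} = 2 l \left(-37\right) = - 74 l$)
$\frac{I{\left(-139,-230 \right)}}{v{\left(-119 \right)}} = \frac{248 + 66 \left(-139\right)}{\left(-74\right) \left(-119\right)} = \frac{248 - 9174}{8806} = \left(-8926\right) \frac{1}{8806} = - \frac{4463}{4403}$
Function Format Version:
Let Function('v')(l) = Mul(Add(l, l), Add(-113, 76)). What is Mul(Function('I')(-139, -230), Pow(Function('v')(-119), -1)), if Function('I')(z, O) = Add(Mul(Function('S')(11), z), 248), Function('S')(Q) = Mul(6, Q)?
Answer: Rational(-4463, 4403) ≈ -1.0136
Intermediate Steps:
Function('I')(z, O) = Add(248, Mul(66, z)) (Function('I')(z, O) = Add(Mul(Mul(6, 11), z), 248) = Add(Mul(66, z), 248) = Add(248, Mul(66, z)))
Function('v')(l) = Mul(-74, l) (Function('v')(l) = Mul(Mul(2, l), -37) = Mul(-74, l))
Mul(Function('I')(-139, -230), Pow(Function('v')(-119), -1)) = Mul(Add(248, Mul(66, -139)), Pow(Mul(-74, -119), -1)) = Mul(Add(248, -9174), Pow(8806, -1)) = Mul(-8926, Rational(1, 8806)) = Rational(-4463, 4403)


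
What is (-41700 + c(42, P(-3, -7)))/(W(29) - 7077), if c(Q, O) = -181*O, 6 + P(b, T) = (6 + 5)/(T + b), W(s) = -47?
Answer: 404149/71240 ≈ 5.6731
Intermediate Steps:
P(b, T) = -6 + 11/(T + b) (P(b, T) = -6 + (6 + 5)/(T + b) = -6 + 11/(T + b))
(-41700 + c(42, P(-3, -7)))/(W(29) - 7077) = (-41700 - 181*(11 - 6*(-7) - 6*(-3))/(-7 - 3))/(-47 - 7077) = (-41700 - 181*(11 + 42 + 18)/(-10))/(-7124) = (-41700 - (-181)*71/10)*(-1/7124) = (-41700 - 181*(-71/10))*(-1/7124) = (-41700 + 12851/10)*(-1/7124) = -404149/10*(-1/7124) = 404149/71240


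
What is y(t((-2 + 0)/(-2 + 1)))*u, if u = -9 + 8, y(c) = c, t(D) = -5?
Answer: 5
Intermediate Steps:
u = -1
y(t((-2 + 0)/(-2 + 1)))*u = -5*(-1) = 5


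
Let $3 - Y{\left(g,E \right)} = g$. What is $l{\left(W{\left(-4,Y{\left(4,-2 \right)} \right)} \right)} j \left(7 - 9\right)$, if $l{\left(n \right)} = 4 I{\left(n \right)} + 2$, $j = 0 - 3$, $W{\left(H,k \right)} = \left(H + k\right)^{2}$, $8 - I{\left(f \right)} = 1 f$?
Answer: $-396$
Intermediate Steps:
$Y{\left(g,E \right)} = 3 - g$
$I{\left(f \right)} = 8 - f$ ($I{\left(f \right)} = 8 - 1 f = 8 - f$)
$j = -3$ ($j = 0 - 3 = -3$)
$l{\left(n \right)} = 34 - 4 n$ ($l{\left(n \right)} = 4 \left(8 - n\right) + 2 = \left(32 - 4 n\right) + 2 = 34 - 4 n$)
$l{\left(W{\left(-4,Y{\left(4,-2 \right)} \right)} \right)} j \left(7 - 9\right) = \left(34 - 4 \left(-4 + \left(3 - 4\right)\right)^{2}\right) \left(- 3 \left(7 - 9\right)\right) = \left(34 - 4 \left(-4 + \left(3 - 4\right)\right)^{2}\right) \left(\left(-3\right) \left(-2\right)\right) = \left(34 - 4 \left(-4 - 1\right)^{2}\right) 6 = \left(34 - 4 \left(-5\right)^{2}\right) 6 = \left(34 - 100\right) 6 = \left(-66\right) 6 = -396$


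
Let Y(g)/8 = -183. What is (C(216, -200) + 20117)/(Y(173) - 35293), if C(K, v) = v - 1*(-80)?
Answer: -19997/36757 ≈ -0.54403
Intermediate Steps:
Y(g) = -1464 (Y(g) = 8*(-183) = -1464)
C(K, v) = 80 + v (C(K, v) = v + 80 = 80 + v)
(C(216, -200) + 20117)/(Y(173) - 35293) = ((80 - 200) + 20117)/(-1464 - 35293) = (-120 + 20117)/(-36757) = 19997*(-1/36757) = -19997/36757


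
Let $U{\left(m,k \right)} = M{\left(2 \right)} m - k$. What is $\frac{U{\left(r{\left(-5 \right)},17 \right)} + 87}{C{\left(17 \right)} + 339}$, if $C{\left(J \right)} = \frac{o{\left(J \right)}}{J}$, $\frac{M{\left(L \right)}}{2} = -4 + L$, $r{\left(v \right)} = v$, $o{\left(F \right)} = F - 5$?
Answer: $\frac{102}{385} \approx 0.26494$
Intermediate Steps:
$o{\left(F \right)} = -5 + F$
$M{\left(L \right)} = -8 + 2 L$ ($M{\left(L \right)} = 2 \left(-4 + L\right) = -8 + 2 L$)
$C{\left(J \right)} = \frac{-5 + J}{J}$
$U{\left(m,k \right)} = - k - 4 m$ ($U{\left(m,k \right)} = \left(-8 + 2 \cdot 2\right) m - k = \left(-8 + 4\right) m - k = - 4 m - k = - k - 4 m$)
$\frac{U{\left(r{\left(-5 \right)},17 \right)} + 87}{C{\left(17 \right)} + 339} = \frac{\left(\left(-1\right) 17 - -20\right) + 87}{\frac{-5 + 17}{17} + 339} = \frac{\left(-17 + 20\right) + 87}{\frac{1}{17} \cdot 12 + 339} = \frac{3 + 87}{\frac{12}{17} + 339} = \frac{90}{\frac{5775}{17}} = 90 \cdot \frac{17}{5775} = \frac{102}{385}$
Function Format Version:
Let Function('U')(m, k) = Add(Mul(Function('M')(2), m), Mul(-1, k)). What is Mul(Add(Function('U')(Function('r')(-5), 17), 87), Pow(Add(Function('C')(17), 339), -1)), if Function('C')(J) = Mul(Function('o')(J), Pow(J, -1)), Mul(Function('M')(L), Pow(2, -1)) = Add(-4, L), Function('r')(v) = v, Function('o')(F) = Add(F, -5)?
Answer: Rational(102, 385) ≈ 0.26494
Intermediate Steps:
Function('o')(F) = Add(-5, F)
Function('M')(L) = Add(-8, Mul(2, L)) (Function('M')(L) = Mul(2, Add(-4, L)) = Add(-8, Mul(2, L)))
Function('C')(J) = Mul(Pow(J, -1), Add(-5, J)) (Function('C')(J) = Mul(Add(-5, J), Pow(J, -1)) = Mul(Pow(J, -1), Add(-5, J)))
Function('U')(m, k) = Add(Mul(-1, k), Mul(-4, m)) (Function('U')(m, k) = Add(Mul(Add(-8, Mul(2, 2)), m), Mul(-1, k)) = Add(Mul(Add(-8, 4), m), Mul(-1, k)) = Add(Mul(-4, m), Mul(-1, k)) = Add(Mul(-1, k), Mul(-4, m)))
Mul(Add(Function('U')(Function('r')(-5), 17), 87), Pow(Add(Function('C')(17), 339), -1)) = Mul(Add(Add(Mul(-1, 17), Mul(-4, -5)), 87), Pow(Add(Mul(Pow(17, -1), Add(-5, 17)), 339), -1)) = Mul(Add(Add(-17, 20), 87), Pow(Add(Mul(Rational(1, 17), 12), 339), -1)) = Mul(Add(3, 87), Pow(Add(Rational(12, 17), 339), -1)) = Mul(90, Pow(Rational(5775, 17), -1)) = Mul(90, Rational(17, 5775)) = Rational(102, 385)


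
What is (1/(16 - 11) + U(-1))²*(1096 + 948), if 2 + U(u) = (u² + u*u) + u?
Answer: 32704/25 ≈ 1308.2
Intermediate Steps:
U(u) = -2 + u + 2*u² (U(u) = -2 + ((u² + u*u) + u) = -2 + ((u² + u²) + u) = -2 + (2*u² + u) = -2 + (u + 2*u²) = -2 + u + 2*u²)
(1/(16 - 11) + U(-1))²*(1096 + 948) = (1/(16 - 11) + (-2 - 1 + 2*(-1)²))²*(1096 + 948) = (1/5 + (-2 - 1 + 2*1))²*2044 = (⅕ + (-2 - 1 + 2))²*2044 = (⅕ - 1)²*2044 = (-⅘)²*2044 = (16/25)*2044 = 32704/25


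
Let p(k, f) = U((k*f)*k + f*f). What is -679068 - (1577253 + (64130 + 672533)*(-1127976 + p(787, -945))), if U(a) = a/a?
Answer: 830935191104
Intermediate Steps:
U(a) = 1
p(k, f) = 1
-679068 - (1577253 + (64130 + 672533)*(-1127976 + p(787, -945))) = -679068 - (1577253 + (64130 + 672533)*(-1127976 + 1)) = -679068 - (1577253 + 736663*(-1127975)) = -679068 - (1577253 - 830937447425) = -679068 - 1*(-830935870172) = -679068 + 830935870172 = 830935191104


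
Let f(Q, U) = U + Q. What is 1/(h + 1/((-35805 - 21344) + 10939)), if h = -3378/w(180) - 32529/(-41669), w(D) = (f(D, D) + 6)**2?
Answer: 10747314940935/8118665802344 ≈ 1.3238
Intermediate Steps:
f(Q, U) = Q + U
w(D) = (6 + 2*D)**2 (w(D) = ((D + D) + 6)**2 = (2*D + 6)**2 = (6 + 2*D)**2)
h = 702782807/930302094 (h = -3378*1/(4*(3 + 180)**2) - 32529/(-41669) = -3378/(4*183**2) - 32529*(-1/41669) = -3378/(4*33489) + 32529/41669 = -3378/133956 + 32529/41669 = -3378*1/133956 + 32529/41669 = -563/22326 + 32529/41669 = 702782807/930302094 ≈ 0.75543)
1/(h + 1/((-35805 - 21344) + 10939)) = 1/(702782807/930302094 + 1/((-35805 - 21344) + 10939)) = 1/(702782807/930302094 + 1/(-57149 + 10939)) = 1/(702782807/930302094 + 1/(-46210)) = 1/(702782807/930302094 - 1/46210) = 1/(8118665802344/10747314940935) = 10747314940935/8118665802344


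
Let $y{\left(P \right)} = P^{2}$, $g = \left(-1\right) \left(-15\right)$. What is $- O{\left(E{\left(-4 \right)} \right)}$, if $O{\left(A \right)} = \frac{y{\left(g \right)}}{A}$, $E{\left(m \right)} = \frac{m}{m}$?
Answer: $-225$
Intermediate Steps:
$E{\left(m \right)} = 1$
$g = 15$
$O{\left(A \right)} = \frac{225}{A}$ ($O{\left(A \right)} = \frac{15^{2}}{A} = \frac{225}{A}$)
$- O{\left(E{\left(-4 \right)} \right)} = - \frac{225}{1} = - 225 \cdot 1 = \left(-1\right) 225 = -225$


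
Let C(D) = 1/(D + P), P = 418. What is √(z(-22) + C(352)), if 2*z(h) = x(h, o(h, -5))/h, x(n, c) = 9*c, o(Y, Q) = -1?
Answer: √122045/770 ≈ 0.45370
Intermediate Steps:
C(D) = 1/(418 + D) (C(D) = 1/(D + 418) = 1/(418 + D))
z(h) = -9/(2*h) (z(h) = ((9*(-1))/h)/2 = (-9/h)/2 = -9/(2*h))
√(z(-22) + C(352)) = √(-9/2/(-22) + 1/(418 + 352)) = √(-9/2*(-1/22) + 1/770) = √(9/44 + 1/770) = √(317/1540) = √122045/770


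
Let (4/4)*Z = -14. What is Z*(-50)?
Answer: 700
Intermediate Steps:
Z = -14
Z*(-50) = -14*(-50) = 700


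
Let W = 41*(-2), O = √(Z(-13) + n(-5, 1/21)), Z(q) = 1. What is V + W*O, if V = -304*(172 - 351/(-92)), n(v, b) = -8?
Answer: -1229300/23 - 82*I*√7 ≈ -53448.0 - 216.95*I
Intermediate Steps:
V = -1229300/23 (V = -304*(172 - 351*(-1/92)) = -304*(172 + 351/92) = -304*16175/92 = -1229300/23 ≈ -53448.)
O = I*√7 (O = √(1 - 8) = √(-7) = I*√7 ≈ 2.6458*I)
W = -82
V + W*O = -1229300/23 - 82*I*√7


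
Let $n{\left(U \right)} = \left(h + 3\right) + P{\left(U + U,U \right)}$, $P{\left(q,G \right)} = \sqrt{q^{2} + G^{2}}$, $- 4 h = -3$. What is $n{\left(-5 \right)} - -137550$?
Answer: $\frac{550215}{4} + 5 \sqrt{5} \approx 1.3757 \cdot 10^{5}$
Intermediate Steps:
$h = \frac{3}{4}$ ($h = \left(- \frac{1}{4}\right) \left(-3\right) = \frac{3}{4} \approx 0.75$)
$P{\left(q,G \right)} = \sqrt{G^{2} + q^{2}}$
$n{\left(U \right)} = \frac{15}{4} + \sqrt{5} \sqrt{U^{2}}$ ($n{\left(U \right)} = \left(\frac{3}{4} + 3\right) + \sqrt{U^{2} + \left(U + U\right)^{2}} = \frac{15}{4} + \sqrt{U^{2} + \left(2 U\right)^{2}} = \frac{15}{4} + \sqrt{U^{2} + 4 U^{2}} = \frac{15}{4} + \sqrt{5 U^{2}} = \frac{15}{4} + \sqrt{5} \sqrt{U^{2}}$)
$n{\left(-5 \right)} - -137550 = \left(\frac{15}{4} + \sqrt{5} \sqrt{\left(-5\right)^{2}}\right) - -137550 = \left(\frac{15}{4} + \sqrt{5} \sqrt{25}\right) + 137550 = \left(\frac{15}{4} + \sqrt{5} \cdot 5\right) + 137550 = \left(\frac{15}{4} + 5 \sqrt{5}\right) + 137550 = \frac{550215}{4} + 5 \sqrt{5}$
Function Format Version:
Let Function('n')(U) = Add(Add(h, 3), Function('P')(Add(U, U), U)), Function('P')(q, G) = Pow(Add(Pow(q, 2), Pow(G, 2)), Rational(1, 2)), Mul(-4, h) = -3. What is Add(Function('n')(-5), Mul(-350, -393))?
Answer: Add(Rational(550215, 4), Mul(5, Pow(5, Rational(1, 2)))) ≈ 1.3757e+5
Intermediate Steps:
h = Rational(3, 4) (h = Mul(Rational(-1, 4), -3) = Rational(3, 4) ≈ 0.75000)
Function('P')(q, G) = Pow(Add(Pow(G, 2), Pow(q, 2)), Rational(1, 2))
Function('n')(U) = Add(Rational(15, 4), Mul(Pow(5, Rational(1, 2)), Pow(Pow(U, 2), Rational(1, 2)))) (Function('n')(U) = Add(Add(Rational(3, 4), 3), Pow(Add(Pow(U, 2), Pow(Add(U, U), 2)), Rational(1, 2))) = Add(Rational(15, 4), Pow(Add(Pow(U, 2), Pow(Mul(2, U), 2)), Rational(1, 2))) = Add(Rational(15, 4), Pow(Add(Pow(U, 2), Mul(4, Pow(U, 2))), Rational(1, 2))) = Add(Rational(15, 4), Pow(Mul(5, Pow(U, 2)), Rational(1, 2))) = Add(Rational(15, 4), Mul(Pow(5, Rational(1, 2)), Pow(Pow(U, 2), Rational(1, 2)))))
Add(Function('n')(-5), Mul(-350, -393)) = Add(Add(Rational(15, 4), Mul(Pow(5, Rational(1, 2)), Pow(Pow(-5, 2), Rational(1, 2)))), Mul(-350, -393)) = Add(Add(Rational(15, 4), Mul(Pow(5, Rational(1, 2)), Pow(25, Rational(1, 2)))), 137550) = Add(Add(Rational(15, 4), Mul(Pow(5, Rational(1, 2)), 5)), 137550) = Add(Add(Rational(15, 4), Mul(5, Pow(5, Rational(1, 2)))), 137550) = Add(Rational(550215, 4), Mul(5, Pow(5, Rational(1, 2))))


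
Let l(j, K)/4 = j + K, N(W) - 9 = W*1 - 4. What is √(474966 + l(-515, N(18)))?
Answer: √472998 ≈ 687.75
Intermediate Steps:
N(W) = 5 + W (N(W) = 9 + (W*1 - 4) = 9 + (W - 4) = 9 + (-4 + W) = 5 + W)
l(j, K) = 4*K + 4*j (l(j, K) = 4*(j + K) = 4*(K + j) = 4*K + 4*j)
√(474966 + l(-515, N(18))) = √(474966 + (4*(5 + 18) + 4*(-515))) = √(474966 + (4*23 - 2060)) = √(474966 + (92 - 2060)) = √(474966 - 1968) = √472998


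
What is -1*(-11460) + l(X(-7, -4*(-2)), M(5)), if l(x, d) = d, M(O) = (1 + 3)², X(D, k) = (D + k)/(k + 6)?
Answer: 11476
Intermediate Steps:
X(D, k) = (D + k)/(6 + k)
M(O) = 16 (M(O) = 4² = 16)
-1*(-11460) + l(X(-7, -4*(-2)), M(5)) = -1*(-11460) + 16 = 11460 + 16 = 11476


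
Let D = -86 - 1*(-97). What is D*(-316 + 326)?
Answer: 110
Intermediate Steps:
D = 11 (D = -86 + 97 = 11)
D*(-316 + 326) = 11*(-316 + 326) = 11*10 = 110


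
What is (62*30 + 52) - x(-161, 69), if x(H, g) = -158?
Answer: 2070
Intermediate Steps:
(62*30 + 52) - x(-161, 69) = (62*30 + 52) - 1*(-158) = (1860 + 52) + 158 = 1912 + 158 = 2070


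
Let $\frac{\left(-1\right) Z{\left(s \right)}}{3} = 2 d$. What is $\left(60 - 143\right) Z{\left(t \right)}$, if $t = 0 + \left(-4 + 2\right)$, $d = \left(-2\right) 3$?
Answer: $-2988$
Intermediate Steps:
$d = -6$
$t = -2$ ($t = 0 - 2 = -2$)
$Z{\left(s \right)} = 36$ ($Z{\left(s \right)} = - 3 \cdot 2 \left(-6\right) = \left(-3\right) \left(-12\right) = 36$)
$\left(60 - 143\right) Z{\left(t \right)} = \left(60 - 143\right) 36 = \left(-83\right) 36 = -2988$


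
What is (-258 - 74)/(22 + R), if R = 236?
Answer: -166/129 ≈ -1.2868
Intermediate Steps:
(-258 - 74)/(22 + R) = (-258 - 74)/(22 + 236) = -332/258 = -332*1/258 = -166/129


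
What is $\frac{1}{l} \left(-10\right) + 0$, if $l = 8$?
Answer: $- \frac{5}{4} \approx -1.25$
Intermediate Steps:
$\frac{1}{l} \left(-10\right) + 0 = \frac{1}{8} \left(-10\right) + 0 = - \frac{5}{4} + 0 = - \frac{5}{4}$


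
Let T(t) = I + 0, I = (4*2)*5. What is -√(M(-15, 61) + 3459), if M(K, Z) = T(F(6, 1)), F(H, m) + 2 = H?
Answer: -√3499 ≈ -59.152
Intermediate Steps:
F(H, m) = -2 + H
I = 40 (I = 8*5 = 40)
T(t) = 40 (T(t) = 40 + 0 = 40)
M(K, Z) = 40
-√(M(-15, 61) + 3459) = -√(40 + 3459) = -√3499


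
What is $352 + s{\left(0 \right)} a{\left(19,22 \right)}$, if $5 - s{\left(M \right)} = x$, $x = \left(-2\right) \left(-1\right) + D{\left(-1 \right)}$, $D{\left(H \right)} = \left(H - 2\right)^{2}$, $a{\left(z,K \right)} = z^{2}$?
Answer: $-1814$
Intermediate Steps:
$D{\left(H \right)} = \left(-2 + H\right)^{2}$
$x = 11$ ($x = \left(-2\right) \left(-1\right) + \left(-2 - 1\right)^{2} = 2 + \left(-3\right)^{2} = 2 + 9 = 11$)
$s{\left(M \right)} = -6$ ($s{\left(M \right)} = 5 - 11 = -6$)
$352 + s{\left(0 \right)} a{\left(19,22 \right)} = 352 - 6 \cdot 19^{2} = 352 - 2166 = -1814$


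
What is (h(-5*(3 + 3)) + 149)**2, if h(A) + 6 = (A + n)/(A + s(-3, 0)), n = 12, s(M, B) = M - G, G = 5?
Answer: 7431076/361 ≈ 20585.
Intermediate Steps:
s(M, B) = -5 + M (s(M, B) = M - 1*5 = M - 5 = -5 + M)
h(A) = -6 + (12 + A)/(-8 + A) (h(A) = -6 + (A + 12)/(A + (-5 - 3)) = -6 + (12 + A)/(A - 8) = -6 + (12 + A)/(-8 + A))
(h(-5*(3 + 3)) + 149)**2 = (5*(12 - (-5)*(3 + 3))/(-8 - 5*(3 + 3)) + 149)**2 = (5*(12 - (-5)*6)/(-8 - 5*6) + 149)**2 = (5*(12 - 1*(-30))/(-8 - 30) + 149)**2 = (5*(12 + 30)/(-38) + 149)**2 = (5*(-1/38)*42 + 149)**2 = (-105/19 + 149)**2 = (2726/19)**2 = 7431076/361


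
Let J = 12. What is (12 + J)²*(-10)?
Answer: -5760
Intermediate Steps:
(12 + J)²*(-10) = (12 + 12)²*(-10) = 24²*(-10) = 576*(-10) = -5760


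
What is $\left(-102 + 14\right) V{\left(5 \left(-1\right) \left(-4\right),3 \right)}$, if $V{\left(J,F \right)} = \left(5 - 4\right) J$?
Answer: $-1760$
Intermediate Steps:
$V{\left(J,F \right)} = J$ ($V{\left(J,F \right)} = 1 J = J$)
$\left(-102 + 14\right) V{\left(5 \left(-1\right) \left(-4\right),3 \right)} = \left(-102 + 14\right) 5 \left(-1\right) \left(-4\right) = - 88 \left(\left(-5\right) \left(-4\right)\right) = \left(-88\right) 20 = -1760$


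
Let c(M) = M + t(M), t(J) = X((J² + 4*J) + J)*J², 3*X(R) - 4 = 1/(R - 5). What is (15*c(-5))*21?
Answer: 8400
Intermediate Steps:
X(R) = 4/3 + 1/(3*(-5 + R)) (X(R) = 4/3 + 1/(3*(R - 5)) = 4/3 + 1/(3*(-5 + R)))
t(J) = J²*(-19 + 4*J² + 20*J)/(3*(-5 + J² + 5*J)) (t(J) = ((-19 + 4*((J² + 4*J) + J))/(3*(-5 + ((J² + 4*J) + J))))*J² = ((-19 + 4*(J² + 5*J))/(3*(-5 + (J² + 5*J))))*J² = ((-19 + (4*J² + 20*J))/(3*(-5 + J² + 5*J)))*J² = ((-19 + 4*J² + 20*J)/(3*(-5 + J² + 5*J)))*J² = J²*(-19 + 4*J² + 20*J)/(3*(-5 + J² + 5*J)))
c(M) = M + M²*(-19 + 4*M*(5 + M))/(3*(-5 + M*(5 + M)))
(15*c(-5))*21 = (15*((⅓)*(-5)*(-15 - 4*(-5) + 4*(-5)³ + 23*(-5)²)/(-5 + (-5)² + 5*(-5))))*21 = (15*((⅓)*(-5)*(-15 + 20 + 4*(-125) + 23*25)/(-5 + 25 - 25)))*21 = (15*((⅓)*(-5)*(-15 + 20 - 500 + 575)/(-5)))*21 = (15*((⅓)*(-5)*(-⅕)*80))*21 = (15*(80/3))*21 = 400*21 = 8400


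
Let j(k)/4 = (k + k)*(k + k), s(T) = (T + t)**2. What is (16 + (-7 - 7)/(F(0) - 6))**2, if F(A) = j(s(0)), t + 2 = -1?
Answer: 106357969/416025 ≈ 255.65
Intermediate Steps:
t = -3 (t = -2 - 1 = -3)
s(T) = (-3 + T)**2 (s(T) = (T - 3)**2 = (-3 + T)**2)
j(k) = 16*k**2 (j(k) = 4*((k + k)*(k + k)) = 4*((2*k)*(2*k)) = 4*(4*k**2) = 16*k**2)
F(A) = 1296 (F(A) = 16*((-3 + 0)**2)**2 = 16*((-3)**2)**2 = 16*9**2 = 16*81 = 1296)
(16 + (-7 - 7)/(F(0) - 6))**2 = (16 + (-7 - 7)/(1296 - 6))**2 = (16 - 14/1290)**2 = (16 - 14*1/1290)**2 = (16 - 7/645)**2 = (10313/645)**2 = 106357969/416025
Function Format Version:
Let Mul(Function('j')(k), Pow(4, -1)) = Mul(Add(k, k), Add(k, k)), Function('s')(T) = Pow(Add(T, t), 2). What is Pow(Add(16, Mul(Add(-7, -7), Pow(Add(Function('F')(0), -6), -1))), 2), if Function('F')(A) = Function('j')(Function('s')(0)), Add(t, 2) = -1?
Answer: Rational(106357969, 416025) ≈ 255.65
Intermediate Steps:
t = -3 (t = Add(-2, -1) = -3)
Function('s')(T) = Pow(Add(-3, T), 2) (Function('s')(T) = Pow(Add(T, -3), 2) = Pow(Add(-3, T), 2))
Function('j')(k) = Mul(16, Pow(k, 2)) (Function('j')(k) = Mul(4, Mul(Add(k, k), Add(k, k))) = Mul(4, Mul(Mul(2, k), Mul(2, k))) = Mul(4, Mul(4, Pow(k, 2))) = Mul(16, Pow(k, 2)))
Function('F')(A) = 1296 (Function('F')(A) = Mul(16, Pow(Pow(Add(-3, 0), 2), 2)) = Mul(16, Pow(Pow(-3, 2), 2)) = Mul(16, Pow(9, 2)) = Mul(16, 81) = 1296)
Pow(Add(16, Mul(Add(-7, -7), Pow(Add(Function('F')(0), -6), -1))), 2) = Pow(Add(16, Mul(Add(-7, -7), Pow(Add(1296, -6), -1))), 2) = Pow(Add(16, Mul(-14, Pow(1290, -1))), 2) = Pow(Add(16, Mul(-14, Rational(1, 1290))), 2) = Pow(Add(16, Rational(-7, 645)), 2) = Pow(Rational(10313, 645), 2) = Rational(106357969, 416025)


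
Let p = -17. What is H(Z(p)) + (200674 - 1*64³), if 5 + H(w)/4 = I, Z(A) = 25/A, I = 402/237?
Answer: -4857174/79 ≈ -61483.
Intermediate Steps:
I = 134/79 (I = 402*(1/237) = 134/79 ≈ 1.6962)
H(w) = -1044/79 (H(w) = -20 + 4*(134/79) = -20 + 536/79 = -1044/79)
H(Z(p)) + (200674 - 1*64³) = -1044/79 + (200674 - 1*64³) = -1044/79 + (200674 - 1*262144) = -1044/79 + (200674 - 262144) = -1044/79 - 61470 = -4857174/79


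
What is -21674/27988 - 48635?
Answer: -680609027/13994 ≈ -48636.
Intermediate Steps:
-21674/27988 - 48635 = -21674*1/27988 - 48635 = -10837/13994 - 48635 = -680609027/13994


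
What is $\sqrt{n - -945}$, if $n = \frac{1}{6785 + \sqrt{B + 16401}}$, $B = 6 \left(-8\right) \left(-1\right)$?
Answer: $\frac{\sqrt{6411826 + 945 \sqrt{16449}}}{\sqrt{6785 + \sqrt{16449}}} \approx 30.741$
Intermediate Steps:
$B = 48$ ($B = \left(-48\right) \left(-1\right) = 48$)
$n = \frac{1}{6785 + \sqrt{16449}}$ ($n = \frac{1}{6785 + \sqrt{48 + 16401}} = \frac{1}{6785 + \sqrt{16449}} \approx 0.00014465$)
$\sqrt{n - -945} = \sqrt{\left(\frac{6785}{46019776} - \frac{\sqrt{16449}}{46019776}\right) - -945} = \sqrt{\left(\frac{6785}{46019776} - \frac{\sqrt{16449}}{46019776}\right) + 945} = \sqrt{\frac{43488695105}{46019776} - \frac{\sqrt{16449}}{46019776}}$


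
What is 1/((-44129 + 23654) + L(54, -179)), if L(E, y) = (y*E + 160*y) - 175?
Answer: -1/58956 ≈ -1.6962e-5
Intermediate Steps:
L(E, y) = -175 + 160*y + E*y (L(E, y) = (E*y + 160*y) - 175 = (160*y + E*y) - 175 = -175 + 160*y + E*y)
1/((-44129 + 23654) + L(54, -179)) = 1/((-44129 + 23654) + (-175 + 160*(-179) + 54*(-179))) = 1/(-20475 + (-175 - 28640 - 9666)) = 1/(-20475 - 38481) = 1/(-58956) = -1/58956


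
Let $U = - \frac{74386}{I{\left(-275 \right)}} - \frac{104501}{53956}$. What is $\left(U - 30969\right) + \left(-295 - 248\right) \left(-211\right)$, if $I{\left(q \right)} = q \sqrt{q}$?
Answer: $\frac{4510832923}{53956} - \frac{74386 i \sqrt{11}}{15125} \approx 83602.0 - 16.311 i$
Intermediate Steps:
$I{\left(q \right)} = q^{\frac{3}{2}}$
$U = - \frac{104501}{53956} - \frac{74386 i \sqrt{11}}{15125}$ ($U = - \frac{74386}{\left(-275\right)^{\frac{3}{2}}} - \frac{104501}{53956} = - \frac{74386}{\left(-1375\right) i \sqrt{11}} - \frac{104501}{53956} = - 74386 \frac{i \sqrt{11}}{15125} - \frac{104501}{53956} = - \frac{74386 i \sqrt{11}}{15125} - \frac{104501}{53956} = - \frac{104501}{53956} - \frac{74386 i \sqrt{11}}{15125} \approx -1.9368 - 16.311 i$)
$\left(U - 30969\right) + \left(-295 - 248\right) \left(-211\right) = \left(\left(- \frac{104501}{53956} - \frac{74386 i \sqrt{11}}{15125}\right) - 30969\right) + \left(-295 - 248\right) \left(-211\right) = \left(\left(- \frac{104501}{53956} - \frac{74386 i \sqrt{11}}{15125}\right) - 30969\right) - -114573 = \left(- \frac{1671067865}{53956} - \frac{74386 i \sqrt{11}}{15125}\right) + 114573 = \frac{4510832923}{53956} - \frac{74386 i \sqrt{11}}{15125}$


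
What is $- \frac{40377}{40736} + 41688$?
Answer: $\frac{1698161991}{40736} \approx 41687.0$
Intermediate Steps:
$- \frac{40377}{40736} + 41688 = \frac{1698161991}{40736}$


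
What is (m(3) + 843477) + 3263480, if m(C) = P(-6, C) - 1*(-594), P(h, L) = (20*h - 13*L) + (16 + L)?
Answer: 4107411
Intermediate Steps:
P(h, L) = 16 - 12*L + 20*h (P(h, L) = (-13*L + 20*h) + (16 + L) = 16 - 12*L + 20*h)
m(C) = 490 - 12*C (m(C) = (16 - 12*C + 20*(-6)) - 1*(-594) = (16 - 12*C - 120) + 594 = (-104 - 12*C) + 594 = 490 - 12*C)
(m(3) + 843477) + 3263480 = ((490 - 12*3) + 843477) + 3263480 = ((490 - 36) + 843477) + 3263480 = (454 + 843477) + 3263480 = 843931 + 3263480 = 4107411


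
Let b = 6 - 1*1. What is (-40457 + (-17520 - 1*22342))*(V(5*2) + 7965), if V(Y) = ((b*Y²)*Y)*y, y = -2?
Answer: 163449165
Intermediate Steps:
b = 5 (b = 6 - 1 = 5)
V(Y) = -10*Y³ (V(Y) = ((5*Y²)*Y)*(-2) = (5*Y³)*(-2) = -10*Y³)
(-40457 + (-17520 - 1*22342))*(V(5*2) + 7965) = (-40457 + (-17520 - 1*22342))*(-10*(5*2)³ + 7965) = (-40457 + (-17520 - 22342))*(-10*10³ + 7965) = (-40457 - 39862)*(-10*1000 + 7965) = -80319*(-10000 + 7965) = -80319*(-2035) = 163449165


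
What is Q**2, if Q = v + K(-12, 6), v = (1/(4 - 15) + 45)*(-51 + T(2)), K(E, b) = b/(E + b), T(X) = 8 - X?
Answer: 494662081/121 ≈ 4.0881e+6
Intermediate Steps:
v = -22230/11 (v = (1/(4 - 15) + 45)*(-51 + (8 - 1*2)) = (1/(-11) + 45)*(-51 + (8 - 2)) = (-1/11 + 45)*(-51 + 6) = (494/11)*(-45) = -22230/11 ≈ -2020.9)
Q = -22241/11 (Q = -22230/11 + 6/(-12 + 6) = -22230/11 + 6/(-6) = -22230/11 + 6*(-1/6) = -22230/11 - 1 = -22241/11 ≈ -2021.9)
Q**2 = (-22241/11)**2 = 494662081/121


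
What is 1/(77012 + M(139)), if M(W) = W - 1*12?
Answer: 1/77139 ≈ 1.2964e-5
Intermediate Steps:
M(W) = -12 + W (M(W) = W - 12 = -12 + W)
1/(77012 + M(139)) = 1/(77012 + (-12 + 139)) = 1/(77012 + 127) = 1/77139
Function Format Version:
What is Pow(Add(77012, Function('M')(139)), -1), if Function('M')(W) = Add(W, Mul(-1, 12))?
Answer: Rational(1, 77139) ≈ 1.2964e-5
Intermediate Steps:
Function('M')(W) = Add(-12, W) (Function('M')(W) = Add(W, -12) = Add(-12, W))
Pow(Add(77012, Function('M')(139)), -1) = Pow(Add(77012, Add(-12, 139)), -1) = Pow(Add(77012, 127), -1) = Pow(77139, -1) = Rational(1, 77139)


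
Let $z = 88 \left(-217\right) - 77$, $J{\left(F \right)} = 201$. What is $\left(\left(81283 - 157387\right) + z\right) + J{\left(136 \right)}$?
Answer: $-95076$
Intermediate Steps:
$z = -19173$ ($z = -19096 - 77 = -19173$)
$\left(\left(81283 - 157387\right) + z\right) + J{\left(136 \right)} = \left(\left(81283 - 157387\right) - 19173\right) + 201 = \left(-76104 - 19173\right) + 201 = -95277 + 201 = -95076$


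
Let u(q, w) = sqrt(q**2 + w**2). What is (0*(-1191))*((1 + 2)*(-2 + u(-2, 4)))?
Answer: 0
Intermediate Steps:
(0*(-1191))*((1 + 2)*(-2 + u(-2, 4))) = (0*(-1191))*((1 + 2)*(-2 + sqrt((-2)**2 + 4**2))) = 0*(3*(-2 + sqrt(4 + 16))) = 0*(3*(-2 + sqrt(20))) = 0*(3*(-2 + 2*sqrt(5))) = 0*(-6 + 6*sqrt(5)) = 0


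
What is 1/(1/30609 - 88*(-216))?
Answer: 30609/581815873 ≈ 5.2609e-5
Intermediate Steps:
1/(1/30609 - 88*(-216)) = 1/(1/30609 + 19008) = 1/(581815873/30609) = 30609/581815873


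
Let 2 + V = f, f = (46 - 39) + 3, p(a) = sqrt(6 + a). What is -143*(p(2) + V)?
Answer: -1144 - 286*sqrt(2) ≈ -1548.5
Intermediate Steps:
f = 10 (f = 7 + 3 = 10)
V = 8 (V = -2 + 10 = 8)
-143*(p(2) + V) = -143*(sqrt(6 + 2) + 8) = -143*(sqrt(8) + 8) = -143*(2*sqrt(2) + 8) = -143*(8 + 2*sqrt(2)) = -1144 - 286*sqrt(2)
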